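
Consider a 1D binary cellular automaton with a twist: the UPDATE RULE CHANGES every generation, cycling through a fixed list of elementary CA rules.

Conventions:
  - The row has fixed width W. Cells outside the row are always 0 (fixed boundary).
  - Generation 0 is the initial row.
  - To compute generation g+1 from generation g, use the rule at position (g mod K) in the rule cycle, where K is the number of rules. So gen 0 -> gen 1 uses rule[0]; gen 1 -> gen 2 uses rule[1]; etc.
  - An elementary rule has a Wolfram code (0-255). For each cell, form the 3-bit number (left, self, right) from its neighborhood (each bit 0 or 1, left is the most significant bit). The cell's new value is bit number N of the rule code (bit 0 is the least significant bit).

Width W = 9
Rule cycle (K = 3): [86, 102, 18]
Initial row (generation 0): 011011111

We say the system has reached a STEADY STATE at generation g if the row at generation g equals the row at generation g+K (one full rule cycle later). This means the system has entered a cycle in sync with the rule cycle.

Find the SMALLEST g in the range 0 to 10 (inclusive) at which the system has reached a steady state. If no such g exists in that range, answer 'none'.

Answer: 9

Derivation:
Gen 0: 011011111
Gen 1 (rule 86): 101000001
Gen 2 (rule 102): 111000011
Gen 3 (rule 18): 000100100
Gen 4 (rule 86): 001111110
Gen 5 (rule 102): 010000010
Gen 6 (rule 18): 101000101
Gen 7 (rule 86): 101101101
Gen 8 (rule 102): 110110111
Gen 9 (rule 18): 000000000
Gen 10 (rule 86): 000000000
Gen 11 (rule 102): 000000000
Gen 12 (rule 18): 000000000
Gen 13 (rule 86): 000000000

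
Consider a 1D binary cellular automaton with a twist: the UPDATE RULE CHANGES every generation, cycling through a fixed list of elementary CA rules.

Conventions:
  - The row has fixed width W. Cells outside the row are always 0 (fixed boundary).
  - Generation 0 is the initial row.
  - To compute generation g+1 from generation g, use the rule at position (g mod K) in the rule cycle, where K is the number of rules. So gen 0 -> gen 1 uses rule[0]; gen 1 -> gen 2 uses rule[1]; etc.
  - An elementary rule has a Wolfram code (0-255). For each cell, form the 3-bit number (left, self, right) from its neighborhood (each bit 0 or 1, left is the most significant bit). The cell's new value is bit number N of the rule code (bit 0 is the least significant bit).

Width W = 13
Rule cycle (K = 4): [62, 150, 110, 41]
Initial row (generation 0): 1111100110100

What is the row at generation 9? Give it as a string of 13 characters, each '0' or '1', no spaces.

Answer: 1110100000000

Derivation:
Gen 0: 1111100110100
Gen 1 (rule 62): 1000011101110
Gen 2 (rule 150): 1100101000101
Gen 3 (rule 110): 1101111001111
Gen 4 (rule 41): 1011000001000
Gen 5 (rule 62): 1110100011100
Gen 6 (rule 150): 0100110101010
Gen 7 (rule 110): 1101111111110
Gen 8 (rule 41): 1011000000000
Gen 9 (rule 62): 1110100000000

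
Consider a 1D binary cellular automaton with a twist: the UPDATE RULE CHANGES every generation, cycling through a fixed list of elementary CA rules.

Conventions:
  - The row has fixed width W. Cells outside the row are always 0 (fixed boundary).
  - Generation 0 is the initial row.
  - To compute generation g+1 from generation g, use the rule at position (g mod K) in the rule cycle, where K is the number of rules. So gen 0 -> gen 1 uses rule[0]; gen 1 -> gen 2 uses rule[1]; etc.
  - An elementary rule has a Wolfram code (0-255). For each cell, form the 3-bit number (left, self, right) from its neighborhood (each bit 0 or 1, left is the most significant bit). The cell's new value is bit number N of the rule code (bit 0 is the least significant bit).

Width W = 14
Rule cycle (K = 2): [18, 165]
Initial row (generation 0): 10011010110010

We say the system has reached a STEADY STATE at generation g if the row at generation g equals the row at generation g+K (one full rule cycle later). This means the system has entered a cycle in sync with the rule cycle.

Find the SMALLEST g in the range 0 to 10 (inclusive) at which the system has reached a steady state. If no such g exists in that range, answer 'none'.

Answer: 5

Derivation:
Gen 0: 10011010110010
Gen 1 (rule 18): 01100000001101
Gen 2 (rule 165): 00001111100011
Gen 3 (rule 18): 00010000010100
Gen 4 (rule 165): 11010111011101
Gen 5 (rule 18): 00000000000000
Gen 6 (rule 165): 11111111111111
Gen 7 (rule 18): 00000000000000
Gen 8 (rule 165): 11111111111111
Gen 9 (rule 18): 00000000000000
Gen 10 (rule 165): 11111111111111
Gen 11 (rule 18): 00000000000000
Gen 12 (rule 165): 11111111111111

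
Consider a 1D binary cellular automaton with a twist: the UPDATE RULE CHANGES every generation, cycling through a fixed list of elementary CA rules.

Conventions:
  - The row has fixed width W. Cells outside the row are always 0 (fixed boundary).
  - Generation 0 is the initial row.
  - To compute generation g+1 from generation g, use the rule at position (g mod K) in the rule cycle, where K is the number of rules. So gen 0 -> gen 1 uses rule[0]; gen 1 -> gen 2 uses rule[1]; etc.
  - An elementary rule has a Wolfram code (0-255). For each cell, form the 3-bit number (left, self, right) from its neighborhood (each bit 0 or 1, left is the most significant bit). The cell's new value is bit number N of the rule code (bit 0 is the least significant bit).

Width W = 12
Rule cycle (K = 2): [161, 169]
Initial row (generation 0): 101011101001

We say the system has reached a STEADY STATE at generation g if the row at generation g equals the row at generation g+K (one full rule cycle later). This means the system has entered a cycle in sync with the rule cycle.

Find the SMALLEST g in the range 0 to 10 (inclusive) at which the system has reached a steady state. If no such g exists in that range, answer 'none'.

Gen 0: 101011101001
Gen 1 (rule 161): 010101010000
Gen 2 (rule 169): 001010100111
Gen 3 (rule 161): 100101000010
Gen 4 (rule 169): 000010011000
Gen 5 (rule 161): 111000000011
Gen 6 (rule 169): 110011111010
Gen 7 (rule 161): 000001110100
Gen 8 (rule 169): 111101101001
Gen 9 (rule 161): 011010010000
Gen 10 (rule 169): 010100000111
Gen 11 (rule 161): 001001110010
Gen 12 (rule 169): 100001100000

Answer: none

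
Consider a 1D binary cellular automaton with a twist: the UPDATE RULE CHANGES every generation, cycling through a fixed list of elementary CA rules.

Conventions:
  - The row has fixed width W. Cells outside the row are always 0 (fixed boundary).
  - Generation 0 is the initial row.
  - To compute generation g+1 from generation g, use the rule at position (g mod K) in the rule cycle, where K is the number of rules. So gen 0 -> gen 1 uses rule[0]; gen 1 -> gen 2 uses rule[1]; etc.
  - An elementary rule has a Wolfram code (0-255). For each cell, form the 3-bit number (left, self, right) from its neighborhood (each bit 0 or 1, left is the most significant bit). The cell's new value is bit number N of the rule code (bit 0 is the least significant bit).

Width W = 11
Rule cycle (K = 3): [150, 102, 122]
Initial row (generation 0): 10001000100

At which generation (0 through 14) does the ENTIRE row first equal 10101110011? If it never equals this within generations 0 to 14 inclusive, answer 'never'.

Gen 0: 10001000100
Gen 1 (rule 150): 11011101110
Gen 2 (rule 102): 01100110010
Gen 3 (rule 122): 11111111101
Gen 4 (rule 150): 01111111001
Gen 5 (rule 102): 10000001011
Gen 6 (rule 122): 01000010111
Gen 7 (rule 150): 11100110010
Gen 8 (rule 102): 00101010110
Gen 9 (rule 122): 01010101111
Gen 10 (rule 150): 11010100110
Gen 11 (rule 102): 01111101010
Gen 12 (rule 122): 11000110101
Gen 13 (rule 150): 00101000101
Gen 14 (rule 102): 01111001111

Answer: never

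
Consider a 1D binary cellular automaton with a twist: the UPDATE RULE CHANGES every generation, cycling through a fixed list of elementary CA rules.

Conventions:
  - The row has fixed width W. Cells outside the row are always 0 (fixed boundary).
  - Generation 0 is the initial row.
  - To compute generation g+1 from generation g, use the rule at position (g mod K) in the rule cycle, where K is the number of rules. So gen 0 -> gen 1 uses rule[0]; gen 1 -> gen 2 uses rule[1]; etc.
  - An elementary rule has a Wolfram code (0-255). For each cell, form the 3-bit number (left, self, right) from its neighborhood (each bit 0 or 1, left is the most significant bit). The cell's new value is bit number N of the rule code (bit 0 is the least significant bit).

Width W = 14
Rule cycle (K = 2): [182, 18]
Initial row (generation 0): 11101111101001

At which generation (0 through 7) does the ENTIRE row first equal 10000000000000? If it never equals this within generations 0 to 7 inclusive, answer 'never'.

Answer: 2

Derivation:
Gen 0: 11101111101001
Gen 1 (rule 182): 01010111011111
Gen 2 (rule 18): 10000000000000
Gen 3 (rule 182): 11000000000000
Gen 4 (rule 18): 00100000000000
Gen 5 (rule 182): 01110000000000
Gen 6 (rule 18): 10001000000000
Gen 7 (rule 182): 11011100000000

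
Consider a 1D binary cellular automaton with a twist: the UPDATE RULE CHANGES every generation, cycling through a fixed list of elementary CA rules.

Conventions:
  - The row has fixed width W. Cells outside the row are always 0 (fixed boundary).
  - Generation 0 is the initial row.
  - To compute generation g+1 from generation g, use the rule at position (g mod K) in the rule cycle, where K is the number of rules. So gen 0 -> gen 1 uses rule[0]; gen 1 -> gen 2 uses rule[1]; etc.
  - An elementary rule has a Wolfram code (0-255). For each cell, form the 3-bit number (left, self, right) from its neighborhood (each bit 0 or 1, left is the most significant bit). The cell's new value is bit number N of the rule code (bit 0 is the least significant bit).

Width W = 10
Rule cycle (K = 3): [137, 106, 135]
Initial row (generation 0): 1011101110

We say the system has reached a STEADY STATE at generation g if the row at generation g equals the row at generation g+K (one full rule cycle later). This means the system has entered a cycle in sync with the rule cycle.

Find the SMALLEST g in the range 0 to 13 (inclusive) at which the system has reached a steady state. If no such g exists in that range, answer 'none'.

Answer: none

Derivation:
Gen 0: 1011101110
Gen 1 (rule 137): 0011001100
Gen 2 (rule 106): 0111011100
Gen 3 (rule 135): 1010001001
Gen 4 (rule 137): 0000100000
Gen 5 (rule 106): 0001000000
Gen 6 (rule 135): 1111011111
Gen 7 (rule 137): 1110011110
Gen 8 (rule 106): 1010110010
Gen 9 (rule 135): 1010000110
Gen 10 (rule 137): 0000110100
Gen 11 (rule 106): 0001111000
Gen 12 (rule 135): 1110110011
Gen 13 (rule 137): 1100100010
Gen 14 (rule 106): 1101000100
Gen 15 (rule 135): 0001011101
Gen 16 (rule 137): 1100011000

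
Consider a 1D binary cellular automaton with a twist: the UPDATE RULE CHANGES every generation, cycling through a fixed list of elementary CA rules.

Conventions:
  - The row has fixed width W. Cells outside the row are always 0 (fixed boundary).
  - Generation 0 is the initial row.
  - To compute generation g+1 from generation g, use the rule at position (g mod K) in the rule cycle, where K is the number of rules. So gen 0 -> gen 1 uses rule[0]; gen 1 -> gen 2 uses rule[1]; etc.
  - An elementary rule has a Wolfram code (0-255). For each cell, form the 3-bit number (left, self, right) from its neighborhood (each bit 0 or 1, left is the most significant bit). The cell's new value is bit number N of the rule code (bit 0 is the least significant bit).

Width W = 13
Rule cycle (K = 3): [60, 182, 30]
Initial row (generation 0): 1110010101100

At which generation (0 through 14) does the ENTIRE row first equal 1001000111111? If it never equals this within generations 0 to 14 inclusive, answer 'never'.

Answer: 9

Derivation:
Gen 0: 1110010101100
Gen 1 (rule 60): 1001011111010
Gen 2 (rule 182): 1111101110111
Gen 3 (rule 30): 1000001000100
Gen 4 (rule 60): 1100001100110
Gen 5 (rule 182): 0010010011001
Gen 6 (rule 30): 0111111110111
Gen 7 (rule 60): 0100000001100
Gen 8 (rule 182): 1110000010010
Gen 9 (rule 30): 1001000111111
Gen 10 (rule 60): 1101100100000
Gen 11 (rule 182): 0010011110000
Gen 12 (rule 30): 0111110001000
Gen 13 (rule 60): 0100001001100
Gen 14 (rule 182): 1110011110010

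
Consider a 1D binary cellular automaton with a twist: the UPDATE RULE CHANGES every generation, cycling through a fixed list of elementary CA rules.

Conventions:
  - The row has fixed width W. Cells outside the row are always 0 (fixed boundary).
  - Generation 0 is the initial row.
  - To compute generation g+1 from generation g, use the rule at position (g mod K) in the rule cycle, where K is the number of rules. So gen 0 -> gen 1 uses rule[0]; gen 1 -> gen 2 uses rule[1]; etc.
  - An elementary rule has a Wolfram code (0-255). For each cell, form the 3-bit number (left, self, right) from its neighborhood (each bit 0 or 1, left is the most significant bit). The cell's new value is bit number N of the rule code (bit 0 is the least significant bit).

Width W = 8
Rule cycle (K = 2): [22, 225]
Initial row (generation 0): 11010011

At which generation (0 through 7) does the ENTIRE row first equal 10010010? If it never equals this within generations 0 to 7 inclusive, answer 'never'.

Answer: never

Derivation:
Gen 0: 11010011
Gen 1 (rule 22): 00011100
Gen 2 (rule 225): 11001101
Gen 3 (rule 22): 00110001
Gen 4 (rule 225): 10010100
Gen 5 (rule 22): 11110110
Gen 6 (rule 225): 01111010
Gen 7 (rule 22): 10000011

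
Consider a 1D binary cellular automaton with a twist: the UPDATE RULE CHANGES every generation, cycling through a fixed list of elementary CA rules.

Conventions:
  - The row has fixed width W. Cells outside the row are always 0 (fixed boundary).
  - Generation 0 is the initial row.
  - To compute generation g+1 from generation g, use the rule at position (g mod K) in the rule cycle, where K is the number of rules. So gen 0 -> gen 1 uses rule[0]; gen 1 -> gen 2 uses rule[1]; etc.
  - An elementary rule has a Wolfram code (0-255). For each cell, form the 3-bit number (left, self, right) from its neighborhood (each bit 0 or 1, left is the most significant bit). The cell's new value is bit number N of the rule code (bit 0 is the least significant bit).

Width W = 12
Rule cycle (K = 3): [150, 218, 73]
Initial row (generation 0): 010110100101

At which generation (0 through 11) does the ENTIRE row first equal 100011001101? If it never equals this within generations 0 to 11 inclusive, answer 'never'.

Answer: never

Derivation:
Gen 0: 010110100101
Gen 1 (rule 150): 110000111101
Gen 2 (rule 218): 111001111100
Gen 3 (rule 73): 101001000101
Gen 4 (rule 150): 101111101101
Gen 5 (rule 218): 001111101100
Gen 6 (rule 73): 101000101101
Gen 7 (rule 150): 101101100001
Gen 8 (rule 218): 001101110010
Gen 9 (rule 73): 101101010000
Gen 10 (rule 150): 100001011000
Gen 11 (rule 218): 010010011100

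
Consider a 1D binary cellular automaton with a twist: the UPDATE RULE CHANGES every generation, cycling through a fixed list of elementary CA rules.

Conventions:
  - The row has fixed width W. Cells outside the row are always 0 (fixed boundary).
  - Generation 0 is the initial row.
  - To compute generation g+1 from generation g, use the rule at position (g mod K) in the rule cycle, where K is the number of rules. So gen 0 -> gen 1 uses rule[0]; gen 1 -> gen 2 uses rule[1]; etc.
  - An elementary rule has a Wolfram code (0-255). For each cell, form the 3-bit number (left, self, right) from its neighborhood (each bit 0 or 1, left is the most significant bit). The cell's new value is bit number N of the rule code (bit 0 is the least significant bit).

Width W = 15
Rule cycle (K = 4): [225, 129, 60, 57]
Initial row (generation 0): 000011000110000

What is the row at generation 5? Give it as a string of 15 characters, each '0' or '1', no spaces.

Gen 0: 000011000110000
Gen 1 (rule 225): 111001010010111
Gen 2 (rule 129): 010000000000010
Gen 3 (rule 60): 011000000000011
Gen 4 (rule 57): 010111111111010
Gen 5 (rule 225): 001011111111100

Answer: 001011111111100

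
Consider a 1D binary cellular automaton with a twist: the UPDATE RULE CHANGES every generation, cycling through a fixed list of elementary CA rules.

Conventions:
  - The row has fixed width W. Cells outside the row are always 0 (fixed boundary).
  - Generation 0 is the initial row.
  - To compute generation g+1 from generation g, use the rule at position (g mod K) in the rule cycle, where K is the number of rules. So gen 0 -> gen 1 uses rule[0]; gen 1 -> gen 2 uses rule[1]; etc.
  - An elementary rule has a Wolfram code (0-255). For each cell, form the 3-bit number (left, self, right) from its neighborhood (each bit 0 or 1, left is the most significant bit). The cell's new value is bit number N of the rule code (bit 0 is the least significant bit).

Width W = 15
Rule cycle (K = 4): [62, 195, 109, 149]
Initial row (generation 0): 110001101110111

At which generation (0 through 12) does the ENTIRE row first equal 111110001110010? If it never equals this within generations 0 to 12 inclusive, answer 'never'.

Answer: never

Derivation:
Gen 0: 110001101110111
Gen 1 (rule 62): 101011011001100
Gen 2 (rule 195): 000001001010101
Gen 3 (rule 109): 111101001111111
Gen 4 (rule 149): 011001100111110
Gen 5 (rule 62): 110111011100001
Gen 6 (rule 195): 010011001101110
Gen 7 (rule 109): 010011001111010
Gen 8 (rule 149): 011000100110011
Gen 9 (rule 62): 110101111101110
Gen 10 (rule 195): 010000111100110
Gen 11 (rule 109): 010110100100110
Gen 12 (rule 149): 010000110110001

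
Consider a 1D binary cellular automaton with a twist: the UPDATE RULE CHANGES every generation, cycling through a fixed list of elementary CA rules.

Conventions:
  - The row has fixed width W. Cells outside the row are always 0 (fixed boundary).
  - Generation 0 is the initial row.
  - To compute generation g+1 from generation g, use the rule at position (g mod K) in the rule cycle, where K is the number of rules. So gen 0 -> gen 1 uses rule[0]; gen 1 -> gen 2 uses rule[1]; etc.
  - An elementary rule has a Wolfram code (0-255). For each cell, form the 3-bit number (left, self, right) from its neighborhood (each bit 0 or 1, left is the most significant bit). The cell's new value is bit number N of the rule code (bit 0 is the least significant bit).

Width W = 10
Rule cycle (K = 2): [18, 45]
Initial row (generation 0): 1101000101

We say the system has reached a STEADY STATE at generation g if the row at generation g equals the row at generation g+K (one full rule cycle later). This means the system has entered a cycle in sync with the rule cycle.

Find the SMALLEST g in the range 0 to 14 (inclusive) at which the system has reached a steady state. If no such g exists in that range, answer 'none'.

Gen 0: 1101000101
Gen 1 (rule 18): 0000101000
Gen 2 (rule 45): 1110111011
Gen 3 (rule 18): 0000000000
Gen 4 (rule 45): 1111111111
Gen 5 (rule 18): 0000000000
Gen 6 (rule 45): 1111111111
Gen 7 (rule 18): 0000000000
Gen 8 (rule 45): 1111111111
Gen 9 (rule 18): 0000000000
Gen 10 (rule 45): 1111111111
Gen 11 (rule 18): 0000000000
Gen 12 (rule 45): 1111111111
Gen 13 (rule 18): 0000000000
Gen 14 (rule 45): 1111111111
Gen 15 (rule 18): 0000000000
Gen 16 (rule 45): 1111111111

Answer: 3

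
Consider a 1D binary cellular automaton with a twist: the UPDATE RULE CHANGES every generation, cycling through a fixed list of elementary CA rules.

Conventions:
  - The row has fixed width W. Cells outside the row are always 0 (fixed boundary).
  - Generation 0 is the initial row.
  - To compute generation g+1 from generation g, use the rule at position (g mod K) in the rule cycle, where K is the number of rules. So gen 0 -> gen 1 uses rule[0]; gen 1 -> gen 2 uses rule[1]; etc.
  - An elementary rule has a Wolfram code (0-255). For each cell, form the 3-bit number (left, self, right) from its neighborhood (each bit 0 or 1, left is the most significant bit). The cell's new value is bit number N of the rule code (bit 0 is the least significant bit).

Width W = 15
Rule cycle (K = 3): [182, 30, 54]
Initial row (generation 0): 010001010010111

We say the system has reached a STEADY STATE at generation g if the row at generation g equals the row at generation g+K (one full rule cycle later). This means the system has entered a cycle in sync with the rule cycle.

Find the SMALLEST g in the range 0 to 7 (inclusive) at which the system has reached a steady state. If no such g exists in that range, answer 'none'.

Gen 0: 010001010010111
Gen 1 (rule 182): 111011111111010
Gen 2 (rule 30): 100010000000011
Gen 3 (rule 54): 110111000000100
Gen 4 (rule 182): 001010100001110
Gen 5 (rule 30): 011010110011001
Gen 6 (rule 54): 100111001100111
Gen 7 (rule 182): 111010110011010
Gen 8 (rule 30): 100010101110011
Gen 9 (rule 54): 110111110001100
Gen 10 (rule 182): 001011101010010

Answer: none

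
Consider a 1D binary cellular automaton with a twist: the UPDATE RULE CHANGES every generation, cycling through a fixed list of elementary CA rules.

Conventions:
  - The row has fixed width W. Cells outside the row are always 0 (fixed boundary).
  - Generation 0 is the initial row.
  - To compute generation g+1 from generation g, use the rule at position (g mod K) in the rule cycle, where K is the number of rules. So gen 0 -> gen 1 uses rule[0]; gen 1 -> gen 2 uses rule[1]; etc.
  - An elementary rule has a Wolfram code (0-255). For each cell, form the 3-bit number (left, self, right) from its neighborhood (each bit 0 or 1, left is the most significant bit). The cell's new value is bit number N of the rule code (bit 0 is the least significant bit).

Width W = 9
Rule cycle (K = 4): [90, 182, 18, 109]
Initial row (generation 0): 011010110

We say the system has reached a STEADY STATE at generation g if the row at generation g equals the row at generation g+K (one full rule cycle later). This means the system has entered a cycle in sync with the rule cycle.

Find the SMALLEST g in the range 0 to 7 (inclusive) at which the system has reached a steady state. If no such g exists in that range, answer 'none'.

Gen 0: 011010110
Gen 1 (rule 90): 111000111
Gen 2 (rule 182): 010101010
Gen 3 (rule 18): 100000001
Gen 4 (rule 109): 101111101
Gen 5 (rule 90): 001000100
Gen 6 (rule 182): 011101110
Gen 7 (rule 18): 100000001
Gen 8 (rule 109): 101111101
Gen 9 (rule 90): 001000100
Gen 10 (rule 182): 011101110
Gen 11 (rule 18): 100000001

Answer: 3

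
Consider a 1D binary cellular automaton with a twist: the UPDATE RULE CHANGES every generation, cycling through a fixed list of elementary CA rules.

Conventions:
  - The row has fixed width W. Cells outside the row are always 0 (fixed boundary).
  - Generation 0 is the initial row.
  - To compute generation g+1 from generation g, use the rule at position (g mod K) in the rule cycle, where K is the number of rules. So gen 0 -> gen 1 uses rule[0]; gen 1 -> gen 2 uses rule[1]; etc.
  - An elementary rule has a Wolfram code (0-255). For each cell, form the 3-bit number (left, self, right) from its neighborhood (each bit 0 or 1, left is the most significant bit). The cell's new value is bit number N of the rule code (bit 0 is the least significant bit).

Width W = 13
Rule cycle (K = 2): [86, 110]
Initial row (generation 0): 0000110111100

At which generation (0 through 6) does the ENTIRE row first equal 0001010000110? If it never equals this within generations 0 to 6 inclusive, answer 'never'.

Gen 0: 0000110111100
Gen 1 (rule 86): 0001010000110
Gen 2 (rule 110): 0011110001110
Gen 3 (rule 86): 0100011010011
Gen 4 (rule 110): 1100111110111
Gen 5 (rule 86): 0111000010001
Gen 6 (rule 110): 1101000110011

Answer: 1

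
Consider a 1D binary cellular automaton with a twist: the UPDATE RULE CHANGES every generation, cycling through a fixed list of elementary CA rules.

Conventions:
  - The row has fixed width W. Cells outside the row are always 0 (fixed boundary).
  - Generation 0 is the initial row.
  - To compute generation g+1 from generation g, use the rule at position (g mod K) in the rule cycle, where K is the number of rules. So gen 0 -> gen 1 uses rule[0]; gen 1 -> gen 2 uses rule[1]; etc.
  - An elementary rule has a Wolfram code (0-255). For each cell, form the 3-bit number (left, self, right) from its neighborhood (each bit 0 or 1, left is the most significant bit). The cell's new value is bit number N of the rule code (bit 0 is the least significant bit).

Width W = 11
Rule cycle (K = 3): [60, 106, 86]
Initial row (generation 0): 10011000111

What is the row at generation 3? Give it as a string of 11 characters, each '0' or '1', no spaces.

Gen 0: 10011000111
Gen 1 (rule 60): 11010100100
Gen 2 (rule 106): 11101001000
Gen 3 (rule 86): 00101111100

Answer: 00101111100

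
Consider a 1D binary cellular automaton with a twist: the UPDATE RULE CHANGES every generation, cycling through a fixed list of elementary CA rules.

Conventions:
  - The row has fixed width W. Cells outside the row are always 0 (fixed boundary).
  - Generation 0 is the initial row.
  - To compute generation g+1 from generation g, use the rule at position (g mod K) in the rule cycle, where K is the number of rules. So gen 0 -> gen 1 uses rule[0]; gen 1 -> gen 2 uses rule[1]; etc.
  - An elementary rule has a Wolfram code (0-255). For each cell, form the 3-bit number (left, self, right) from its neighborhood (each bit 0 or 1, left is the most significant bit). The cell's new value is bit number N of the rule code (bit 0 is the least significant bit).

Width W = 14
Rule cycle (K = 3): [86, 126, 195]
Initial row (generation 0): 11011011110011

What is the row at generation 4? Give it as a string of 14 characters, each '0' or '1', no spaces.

Answer: 10000101011101

Derivation:
Gen 0: 11011011110011
Gen 1 (rule 86): 01001000011101
Gen 2 (rule 126): 11111100110111
Gen 3 (rule 195): 01111101010011
Gen 4 (rule 86): 10000101011101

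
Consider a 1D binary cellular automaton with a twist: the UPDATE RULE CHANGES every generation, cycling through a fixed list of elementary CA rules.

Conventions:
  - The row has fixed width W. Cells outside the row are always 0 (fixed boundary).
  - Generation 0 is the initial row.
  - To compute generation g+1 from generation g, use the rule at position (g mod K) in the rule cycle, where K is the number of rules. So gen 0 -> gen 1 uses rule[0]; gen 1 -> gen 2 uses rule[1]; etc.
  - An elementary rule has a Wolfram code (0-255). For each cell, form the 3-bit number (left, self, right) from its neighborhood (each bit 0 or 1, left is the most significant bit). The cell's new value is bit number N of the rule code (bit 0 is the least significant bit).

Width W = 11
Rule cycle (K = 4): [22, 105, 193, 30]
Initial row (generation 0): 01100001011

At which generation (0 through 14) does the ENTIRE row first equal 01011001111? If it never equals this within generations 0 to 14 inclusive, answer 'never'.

Gen 0: 01100001011
Gen 1 (rule 22): 10010011000
Gen 2 (rule 105): 00000011011
Gen 3 (rule 193): 11111001001
Gen 4 (rule 30): 10000111111
Gen 5 (rule 22): 11001000000
Gen 6 (rule 105): 11000011111
Gen 7 (rule 193): 01011001111
Gen 8 (rule 30): 11010111000
Gen 9 (rule 22): 00010000100
Gen 10 (rule 105): 11000110001
Gen 11 (rule 193): 01010010100
Gen 12 (rule 30): 11011110110
Gen 13 (rule 22): 00000000001
Gen 14 (rule 105): 11111111100

Answer: 7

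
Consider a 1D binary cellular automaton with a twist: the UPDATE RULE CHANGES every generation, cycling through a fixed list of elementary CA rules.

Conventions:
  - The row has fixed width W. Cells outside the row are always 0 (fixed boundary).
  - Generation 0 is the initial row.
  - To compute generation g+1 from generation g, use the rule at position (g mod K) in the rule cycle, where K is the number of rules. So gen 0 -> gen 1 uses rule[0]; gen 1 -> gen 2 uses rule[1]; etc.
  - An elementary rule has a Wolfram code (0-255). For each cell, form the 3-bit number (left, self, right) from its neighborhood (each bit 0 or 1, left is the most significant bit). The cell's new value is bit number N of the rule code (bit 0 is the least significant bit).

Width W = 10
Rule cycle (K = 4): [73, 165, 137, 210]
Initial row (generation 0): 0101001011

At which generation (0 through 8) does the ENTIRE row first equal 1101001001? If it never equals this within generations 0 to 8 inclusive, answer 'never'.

Answer: never

Derivation:
Gen 0: 0101001011
Gen 1 (rule 73): 0000000011
Gen 2 (rule 165): 1111111000
Gen 3 (rule 137): 1111110011
Gen 4 (rule 210): 0111111101
Gen 5 (rule 73): 0100000100
Gen 6 (rule 165): 0101110101
Gen 7 (rule 137): 0001100000
Gen 8 (rule 210): 0010110000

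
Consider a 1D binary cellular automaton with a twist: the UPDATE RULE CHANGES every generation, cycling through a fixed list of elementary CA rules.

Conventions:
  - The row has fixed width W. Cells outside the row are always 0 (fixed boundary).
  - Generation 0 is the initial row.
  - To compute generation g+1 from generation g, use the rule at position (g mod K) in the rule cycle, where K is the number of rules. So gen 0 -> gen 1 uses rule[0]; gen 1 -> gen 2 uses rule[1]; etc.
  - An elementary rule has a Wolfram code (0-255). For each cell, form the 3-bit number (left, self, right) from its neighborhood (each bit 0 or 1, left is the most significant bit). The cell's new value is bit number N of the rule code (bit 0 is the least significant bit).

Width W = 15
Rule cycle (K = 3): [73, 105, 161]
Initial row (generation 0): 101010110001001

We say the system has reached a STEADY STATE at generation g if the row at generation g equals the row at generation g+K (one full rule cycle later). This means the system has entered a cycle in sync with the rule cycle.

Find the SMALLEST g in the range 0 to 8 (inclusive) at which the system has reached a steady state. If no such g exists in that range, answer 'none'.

Answer: none

Derivation:
Gen 0: 101010110001001
Gen 1 (rule 73): 000000110100000
Gen 2 (rule 105): 111110111001111
Gen 3 (rule 161): 011101010000110
Gen 4 (rule 73): 010100000110110
Gen 5 (rule 105): 001001110111110
Gen 6 (rule 161): 100000101011100
Gen 7 (rule 73): 001110000010101
Gen 8 (rule 105): 101010111001010
Gen 9 (rule 161): 010101010000100
Gen 10 (rule 73): 000000000110001
Gen 11 (rule 105): 111111110110100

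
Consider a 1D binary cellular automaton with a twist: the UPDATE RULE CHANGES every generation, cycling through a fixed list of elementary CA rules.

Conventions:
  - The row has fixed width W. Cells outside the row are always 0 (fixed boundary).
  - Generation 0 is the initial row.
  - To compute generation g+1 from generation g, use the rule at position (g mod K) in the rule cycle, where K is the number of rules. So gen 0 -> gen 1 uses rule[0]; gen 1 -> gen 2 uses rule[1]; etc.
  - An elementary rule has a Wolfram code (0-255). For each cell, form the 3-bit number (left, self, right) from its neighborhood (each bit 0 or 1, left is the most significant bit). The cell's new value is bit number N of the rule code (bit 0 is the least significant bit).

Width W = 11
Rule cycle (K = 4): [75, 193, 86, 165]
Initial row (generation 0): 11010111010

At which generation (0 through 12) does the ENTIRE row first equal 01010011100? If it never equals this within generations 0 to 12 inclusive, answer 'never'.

Answer: 12

Derivation:
Gen 0: 11010111010
Gen 1 (rule 75): 11000101000
Gen 2 (rule 193): 01010000011
Gen 3 (rule 86): 11011000101
Gen 4 (rule 165): 00100010111
Gen 5 (rule 75): 11001100101
Gen 6 (rule 193): 01000100000
Gen 7 (rule 86): 11101110000
Gen 8 (rule 165): 01010100111
Gen 9 (rule 75): 10000001101
Gen 10 (rule 193): 00111100100
Gen 11 (rule 86): 01000111110
Gen 12 (rule 165): 01010011100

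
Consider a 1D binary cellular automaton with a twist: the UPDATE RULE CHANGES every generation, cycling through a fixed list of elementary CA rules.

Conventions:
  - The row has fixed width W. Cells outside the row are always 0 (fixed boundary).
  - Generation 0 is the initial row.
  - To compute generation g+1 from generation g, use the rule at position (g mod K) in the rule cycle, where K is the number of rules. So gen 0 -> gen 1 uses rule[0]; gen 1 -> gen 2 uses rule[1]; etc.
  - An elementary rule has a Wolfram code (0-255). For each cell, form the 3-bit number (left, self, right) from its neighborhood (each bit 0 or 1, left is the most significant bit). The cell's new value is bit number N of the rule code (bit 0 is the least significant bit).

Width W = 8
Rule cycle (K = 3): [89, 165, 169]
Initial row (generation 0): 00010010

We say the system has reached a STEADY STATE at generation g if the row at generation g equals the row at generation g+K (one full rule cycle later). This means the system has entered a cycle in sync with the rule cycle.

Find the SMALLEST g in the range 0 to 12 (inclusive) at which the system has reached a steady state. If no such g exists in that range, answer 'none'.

Gen 0: 00010010
Gen 1 (rule 89): 11001001
Gen 2 (rule 165): 00001001
Gen 3 (rule 169): 11100000
Gen 4 (rule 89): 10111111
Gen 5 (rule 165): 11011110
Gen 6 (rule 169): 10111100
Gen 7 (rule 89): 00100111
Gen 8 (rule 165): 10100010
Gen 9 (rule 169): 01001000
Gen 10 (rule 89): 00100111
Gen 11 (rule 165): 10100010
Gen 12 (rule 169): 01001000
Gen 13 (rule 89): 00100111
Gen 14 (rule 165): 10100010
Gen 15 (rule 169): 01001000

Answer: 7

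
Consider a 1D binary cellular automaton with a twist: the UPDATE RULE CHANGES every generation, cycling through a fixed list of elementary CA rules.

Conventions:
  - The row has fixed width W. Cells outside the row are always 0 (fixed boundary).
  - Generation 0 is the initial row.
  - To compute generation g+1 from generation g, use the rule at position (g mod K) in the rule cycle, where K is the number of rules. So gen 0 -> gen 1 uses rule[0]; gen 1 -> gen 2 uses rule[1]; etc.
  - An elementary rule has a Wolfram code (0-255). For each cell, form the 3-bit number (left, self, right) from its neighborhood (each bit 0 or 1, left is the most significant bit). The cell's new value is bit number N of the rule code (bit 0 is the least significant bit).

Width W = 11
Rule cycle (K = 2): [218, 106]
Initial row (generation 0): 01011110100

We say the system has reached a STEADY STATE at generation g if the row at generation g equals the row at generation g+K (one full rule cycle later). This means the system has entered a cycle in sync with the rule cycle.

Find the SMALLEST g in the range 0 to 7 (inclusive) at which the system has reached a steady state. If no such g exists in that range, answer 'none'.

Gen 0: 01011110100
Gen 1 (rule 218): 10011110010
Gen 2 (rule 106): 00110010100
Gen 3 (rule 218): 01111100010
Gen 4 (rule 106): 11000100100
Gen 5 (rule 218): 11101011010
Gen 6 (rule 106): 10110111100
Gen 7 (rule 218): 00110111110
Gen 8 (rule 106): 01111100010
Gen 9 (rule 218): 11111110101

Answer: none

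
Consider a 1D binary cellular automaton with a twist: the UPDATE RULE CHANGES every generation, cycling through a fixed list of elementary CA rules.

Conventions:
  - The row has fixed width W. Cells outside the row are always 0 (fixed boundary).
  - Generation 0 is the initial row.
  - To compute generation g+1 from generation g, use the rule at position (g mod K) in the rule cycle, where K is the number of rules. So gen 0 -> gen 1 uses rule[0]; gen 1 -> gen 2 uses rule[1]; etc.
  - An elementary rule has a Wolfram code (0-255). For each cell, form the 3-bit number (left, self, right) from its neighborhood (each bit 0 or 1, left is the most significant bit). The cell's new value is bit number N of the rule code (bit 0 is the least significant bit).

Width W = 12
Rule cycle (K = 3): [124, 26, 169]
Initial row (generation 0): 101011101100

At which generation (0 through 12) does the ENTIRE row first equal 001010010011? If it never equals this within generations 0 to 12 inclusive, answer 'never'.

Answer: never

Derivation:
Gen 0: 101011101100
Gen 1 (rule 124): 111110111110
Gen 2 (rule 26): 100000100001
Gen 3 (rule 169): 001110001100
Gen 4 (rule 124): 001011001110
Gen 5 (rule 26): 010010111001
Gen 6 (rule 169): 000001110000
Gen 7 (rule 124): 000001011000
Gen 8 (rule 26): 000010010100
Gen 9 (rule 169): 111000001001
Gen 10 (rule 124): 101100001101
Gen 11 (rule 26): 001010011000
Gen 12 (rule 169): 100100010011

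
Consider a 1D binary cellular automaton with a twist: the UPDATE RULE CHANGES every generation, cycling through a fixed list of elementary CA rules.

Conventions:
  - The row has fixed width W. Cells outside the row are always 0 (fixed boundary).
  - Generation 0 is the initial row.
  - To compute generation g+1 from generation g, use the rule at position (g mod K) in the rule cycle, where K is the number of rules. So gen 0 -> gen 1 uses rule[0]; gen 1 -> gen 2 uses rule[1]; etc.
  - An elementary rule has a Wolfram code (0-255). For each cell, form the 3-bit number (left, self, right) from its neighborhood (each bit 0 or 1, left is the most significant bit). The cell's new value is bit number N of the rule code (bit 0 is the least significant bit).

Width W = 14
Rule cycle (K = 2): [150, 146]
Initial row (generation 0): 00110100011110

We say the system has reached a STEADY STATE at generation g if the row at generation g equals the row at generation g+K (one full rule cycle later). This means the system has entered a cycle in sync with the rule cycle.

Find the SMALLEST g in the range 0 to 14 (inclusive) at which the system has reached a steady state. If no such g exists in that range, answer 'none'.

Answer: 12

Derivation:
Gen 0: 00110100011110
Gen 1 (rule 150): 01000110101101
Gen 2 (rule 146): 10101000000000
Gen 3 (rule 150): 10101100000000
Gen 4 (rule 146): 00000010000000
Gen 5 (rule 150): 00000111000000
Gen 6 (rule 146): 00001010100000
Gen 7 (rule 150): 00011010110000
Gen 8 (rule 146): 00100000001000
Gen 9 (rule 150): 01110000011100
Gen 10 (rule 146): 10101000101010
Gen 11 (rule 150): 10101101101011
Gen 12 (rule 146): 00000000000000
Gen 13 (rule 150): 00000000000000
Gen 14 (rule 146): 00000000000000
Gen 15 (rule 150): 00000000000000
Gen 16 (rule 146): 00000000000000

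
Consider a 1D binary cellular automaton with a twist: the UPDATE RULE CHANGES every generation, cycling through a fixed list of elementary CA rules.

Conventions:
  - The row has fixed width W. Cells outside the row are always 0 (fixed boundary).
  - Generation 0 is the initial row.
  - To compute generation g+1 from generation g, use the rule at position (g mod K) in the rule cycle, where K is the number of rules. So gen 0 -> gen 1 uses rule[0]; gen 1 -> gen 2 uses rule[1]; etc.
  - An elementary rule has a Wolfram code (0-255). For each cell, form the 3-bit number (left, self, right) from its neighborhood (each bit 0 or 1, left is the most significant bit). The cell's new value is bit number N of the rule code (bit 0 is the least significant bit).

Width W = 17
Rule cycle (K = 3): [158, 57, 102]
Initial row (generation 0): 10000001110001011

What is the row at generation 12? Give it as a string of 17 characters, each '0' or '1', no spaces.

Answer: 10110000111111111

Derivation:
Gen 0: 10000001110001011
Gen 1 (rule 158): 11000011101011010
Gen 2 (rule 57): 10111010010110101
Gen 3 (rule 102): 11001110111011111
Gen 4 (rule 158): 10111100110011110
Gen 5 (rule 57): 01100010101010001
Gen 6 (rule 102): 10100111111110011
Gen 7 (rule 158): 10111111111101110
Gen 8 (rule 57): 01100000000011001
Gen 9 (rule 102): 10100000000101011
Gen 10 (rule 158): 10110000001101010
Gen 11 (rule 57): 01101111101010101
Gen 12 (rule 102): 10110000111111111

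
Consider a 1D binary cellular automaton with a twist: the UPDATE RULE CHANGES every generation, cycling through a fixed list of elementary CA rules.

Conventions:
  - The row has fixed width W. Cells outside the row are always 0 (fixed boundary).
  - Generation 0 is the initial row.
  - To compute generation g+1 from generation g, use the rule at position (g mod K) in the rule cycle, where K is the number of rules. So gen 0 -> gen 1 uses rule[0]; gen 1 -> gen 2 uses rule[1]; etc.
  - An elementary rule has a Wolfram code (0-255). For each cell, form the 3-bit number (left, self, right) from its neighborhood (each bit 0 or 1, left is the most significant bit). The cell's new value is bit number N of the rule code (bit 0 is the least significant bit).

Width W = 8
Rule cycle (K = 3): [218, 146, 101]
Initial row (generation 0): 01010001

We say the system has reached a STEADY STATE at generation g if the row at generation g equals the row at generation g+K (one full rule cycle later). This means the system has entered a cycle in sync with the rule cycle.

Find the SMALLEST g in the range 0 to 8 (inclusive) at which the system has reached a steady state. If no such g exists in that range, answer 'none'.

Gen 0: 01010001
Gen 1 (rule 218): 10001010
Gen 2 (rule 146): 01010001
Gen 3 (rule 101): 01110101
Gen 4 (rule 218): 11110000
Gen 5 (rule 146): 01101000
Gen 6 (rule 101): 00111011
Gen 7 (rule 218): 01111011
Gen 8 (rule 146): 10110000
Gen 9 (rule 101): 11010111
Gen 10 (rule 218): 11000111
Gen 11 (rule 146): 00101010

Answer: none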